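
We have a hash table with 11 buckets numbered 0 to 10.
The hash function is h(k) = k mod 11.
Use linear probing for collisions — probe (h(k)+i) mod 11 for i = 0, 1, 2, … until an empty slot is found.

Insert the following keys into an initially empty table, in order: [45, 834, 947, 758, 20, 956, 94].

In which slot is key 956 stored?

45: h=1 -> slot 1
834: h=9 -> slot 9
947: h=1, probe 1,2 -> slot 2
758: h=10 -> slot 10
20: h=9, probe 9,10,0 -> slot 0
956: h=10, probe 10,0,1,2,3 -> slot 3
94: h=6 -> slot 6
Table: [20, 45, 947, 956, ., ., 94, ., ., 834, 758]

3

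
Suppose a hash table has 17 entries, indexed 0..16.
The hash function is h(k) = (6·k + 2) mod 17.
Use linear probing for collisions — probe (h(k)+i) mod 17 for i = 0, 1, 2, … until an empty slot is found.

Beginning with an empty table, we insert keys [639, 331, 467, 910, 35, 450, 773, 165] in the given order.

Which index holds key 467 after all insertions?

639: h=11 → slot 11
331: h=16 → slot 16
467: h=16, probe 16,0 → slot 0
910: h=5 → slot 5
35: h=8 → slot 8
450: h=16, probe 16,0,1 → slot 1
773: h=16, probe 16,0,1,2 → slot 2
165: h=6 → slot 6
Table: [467, 450, 773, ., ., 910, 165, ., 35, ., ., 639, ., ., ., ., 331]

0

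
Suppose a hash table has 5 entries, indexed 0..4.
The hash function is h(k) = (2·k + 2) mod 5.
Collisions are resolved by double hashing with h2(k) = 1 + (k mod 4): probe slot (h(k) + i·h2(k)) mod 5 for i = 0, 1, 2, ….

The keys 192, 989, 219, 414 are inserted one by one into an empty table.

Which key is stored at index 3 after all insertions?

414

192: h=1 -> slot 1
989: h=0 -> slot 0
219: h=0, h2=4, probe 0,4 -> slot 4
414: h=0, h2=3, probe 0,3 -> slot 3
Table: [989, 192, ∅, 414, 219]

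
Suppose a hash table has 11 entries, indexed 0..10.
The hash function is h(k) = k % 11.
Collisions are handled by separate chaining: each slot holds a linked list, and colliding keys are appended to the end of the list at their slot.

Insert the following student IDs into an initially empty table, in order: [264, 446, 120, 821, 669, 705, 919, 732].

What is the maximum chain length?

3

264 → bucket 0
446 → bucket 6
120 → bucket 10
821 → bucket 7
669 → bucket 9
705 → bucket 1
919 → bucket 6 (collision)
732 → bucket 6 (collision)
Final buckets:
0: 264
1: 705
2: —
3: —
4: —
5: —
6: 446 -> 919 -> 732
7: 821
8: —
9: 669
10: 120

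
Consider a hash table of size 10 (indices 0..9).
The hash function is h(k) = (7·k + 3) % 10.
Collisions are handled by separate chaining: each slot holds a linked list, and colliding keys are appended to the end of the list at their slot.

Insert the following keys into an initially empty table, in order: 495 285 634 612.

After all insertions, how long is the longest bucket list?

495 -> bucket 8
285 -> bucket 8 (collision)
634 -> bucket 1
612 -> bucket 7
Final buckets:
0: ∅
1: 634
2: ∅
3: ∅
4: ∅
5: ∅
6: ∅
7: 612
8: 495 -> 285
9: ∅

2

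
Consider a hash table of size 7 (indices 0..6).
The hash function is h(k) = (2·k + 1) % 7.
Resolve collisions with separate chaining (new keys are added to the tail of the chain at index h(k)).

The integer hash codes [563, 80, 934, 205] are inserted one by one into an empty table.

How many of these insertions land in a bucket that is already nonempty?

2

Insert 563: h=0, bucket 0 empty → new chain.
Insert 80: h=0, bucket 0 nonempty → append to chain.
Insert 934: h=0, bucket 0 nonempty → append to chain.
Insert 205: h=5, bucket 5 empty → new chain.
Final buckets:
0: 563 -> 80 -> 934
1: ∅
2: ∅
3: ∅
4: ∅
5: 205
6: ∅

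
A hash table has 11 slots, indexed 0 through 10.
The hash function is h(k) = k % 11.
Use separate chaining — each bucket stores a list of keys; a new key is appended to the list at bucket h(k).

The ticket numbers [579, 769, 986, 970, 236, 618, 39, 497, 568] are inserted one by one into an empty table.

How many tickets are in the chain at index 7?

579 → bucket 7
769 → bucket 10
986 → bucket 7 (collision)
970 → bucket 2
236 → bucket 5
618 → bucket 2 (collision)
39 → bucket 6
497 → bucket 2 (collision)
568 → bucket 7 (collision)
Final buckets:
0: —
1: —
2: 970 -> 618 -> 497
3: —
4: —
5: 236
6: 39
7: 579 -> 986 -> 568
8: —
9: —
10: 769

3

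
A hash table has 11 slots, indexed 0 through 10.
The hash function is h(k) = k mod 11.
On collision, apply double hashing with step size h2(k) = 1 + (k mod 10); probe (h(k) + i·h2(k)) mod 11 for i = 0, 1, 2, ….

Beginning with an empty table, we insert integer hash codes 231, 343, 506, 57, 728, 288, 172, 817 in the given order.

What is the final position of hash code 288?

5

231: h=0 => slot 0
343: h=2 => slot 2
506: h=0, h2=7, probe 0,7 => slot 7
57: h=2, h2=8, probe 2,10 => slot 10
728: h=2, h2=9, probe 2,0,9 => slot 9
288: h=2, h2=9, probe 2,0,9,7,5 => slot 5
172: h=7, h2=3, probe 7,10,2,5,8 => slot 8
817: h=3 => slot 3
Table: [231, -, 343, 817, -, 288, -, 506, 172, 728, 57]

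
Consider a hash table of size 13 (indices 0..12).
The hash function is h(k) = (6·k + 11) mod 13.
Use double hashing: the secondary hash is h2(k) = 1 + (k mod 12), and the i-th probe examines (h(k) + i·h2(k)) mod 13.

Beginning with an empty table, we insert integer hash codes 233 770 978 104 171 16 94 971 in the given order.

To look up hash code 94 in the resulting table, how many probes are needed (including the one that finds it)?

Insert 233: h=5, slot 5 empty -> index 5.
Insert 770: h=3, slot 3 empty -> index 3.
Insert 978: h=3, h2=7, slot 3 occupied -> index 10.
Insert 104: h=11, slot 11 empty -> index 11.
Insert 171: h=10, h2=4, slot 10 occupied -> index 1.
Insert 16: h=3, h2=5, slot 3 occupied -> index 8.
Insert 94: h=3, h2=11, slots 3,1 occupied -> index 12.
Insert 971: h=0, slot 0 empty -> index 0.
Table: [971, 171, ., 770, ., 233, ., ., 16, ., 978, 104, 94]
Lookup 94: h=3, h2=11, probe 3,1,12 → found at 12.

3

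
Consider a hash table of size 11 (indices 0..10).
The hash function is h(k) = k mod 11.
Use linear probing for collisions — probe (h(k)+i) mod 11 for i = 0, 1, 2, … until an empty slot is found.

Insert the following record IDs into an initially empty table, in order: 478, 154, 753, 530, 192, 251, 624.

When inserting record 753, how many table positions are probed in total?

2

Insert 478: h=5, slot 5 empty => index 5.
Insert 154: h=0, slot 0 empty => index 0.
Insert 753: h=5, slot 5 occupied => index 6.
Insert 530: h=2, slot 2 empty => index 2.
Insert 192: h=5, slots 5,6 occupied => index 7.
Insert 251: h=9, slot 9 empty => index 9.
Insert 624: h=8, slot 8 empty => index 8.
Table: [154, -, 530, -, -, 478, 753, 192, 624, 251, -]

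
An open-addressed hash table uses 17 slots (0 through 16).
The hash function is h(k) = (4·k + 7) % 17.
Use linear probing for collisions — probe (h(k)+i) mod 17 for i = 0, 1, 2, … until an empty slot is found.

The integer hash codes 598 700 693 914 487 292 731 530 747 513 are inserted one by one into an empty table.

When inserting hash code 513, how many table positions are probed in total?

9

Insert 598: h=2, slot 2 empty => index 2.
Insert 700: h=2, slot 2 occupied => index 3.
Insert 693: h=8, slot 8 empty => index 8.
Insert 914: h=8, slot 8 occupied => index 9.
Insert 487: h=0, slot 0 empty => index 0.
Insert 292: h=2, slots 2,3 occupied => index 4.
Insert 731: h=7, slot 7 empty => index 7.
Insert 530: h=2, slots 2,3,4 occupied => index 5.
Insert 747: h=3, slots 3,4,5 occupied => index 6.
Insert 513: h=2, slots 2,3,4,5,6,7,8,9 occupied => index 10.
Table: [487, ∅, 598, 700, 292, 530, 747, 731, 693, 914, 513, ∅, ∅, ∅, ∅, ∅, ∅]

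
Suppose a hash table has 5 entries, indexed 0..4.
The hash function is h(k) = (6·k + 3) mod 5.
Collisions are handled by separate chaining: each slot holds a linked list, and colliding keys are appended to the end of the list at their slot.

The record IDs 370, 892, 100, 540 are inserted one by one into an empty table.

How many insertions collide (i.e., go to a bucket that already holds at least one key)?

370 -> bucket 3
892 -> bucket 0
100 -> bucket 3 (collision)
540 -> bucket 3 (collision)
Final buckets:
0: 892
1: ∅
2: ∅
3: 370 -> 100 -> 540
4: ∅

2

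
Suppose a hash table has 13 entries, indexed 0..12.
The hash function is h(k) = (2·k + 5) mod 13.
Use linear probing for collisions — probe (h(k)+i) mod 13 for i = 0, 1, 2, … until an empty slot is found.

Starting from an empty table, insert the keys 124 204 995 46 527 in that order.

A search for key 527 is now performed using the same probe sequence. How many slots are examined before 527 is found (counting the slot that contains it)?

Insert 124: h=6, slot 6 empty → index 6.
Insert 204: h=10, slot 10 empty → index 10.
Insert 995: h=6, slot 6 occupied → index 7.
Insert 46: h=6, slots 6,7 occupied → index 8.
Insert 527: h=6, slots 6,7,8 occupied → index 9.
Table: [_, _, _, _, _, _, 124, 995, 46, 527, 204, _, _]
Lookup 527: h=6, probe 6,7,8,9 → found at 9.

4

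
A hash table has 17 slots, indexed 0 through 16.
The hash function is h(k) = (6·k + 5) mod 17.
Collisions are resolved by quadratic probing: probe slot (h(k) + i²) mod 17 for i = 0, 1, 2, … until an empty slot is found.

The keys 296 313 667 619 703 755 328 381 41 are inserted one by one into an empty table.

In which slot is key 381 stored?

4

296: h=13 -> slot 13
313: h=13, probe 13,14 -> slot 14
667: h=12 -> slot 12
619: h=13, probe 13,14,0 -> slot 0
703: h=7 -> slot 7
755: h=13, probe 13,14,0,5 -> slot 5
328: h=1 -> slot 1
381: h=13, probe 13,14,0,5,12,4 -> slot 4
41: h=13, probe 13,14,0,5,12,4,15 -> slot 15
Table: [619, 328, _, _, 381, 755, _, 703, _, _, _, _, 667, 296, 313, 41, _]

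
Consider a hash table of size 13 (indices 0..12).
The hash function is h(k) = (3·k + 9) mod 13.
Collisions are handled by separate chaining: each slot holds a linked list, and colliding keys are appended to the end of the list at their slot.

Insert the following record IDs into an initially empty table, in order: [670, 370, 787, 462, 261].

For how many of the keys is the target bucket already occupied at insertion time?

2

670 -> bucket 4
370 -> bucket 1
787 -> bucket 4 (collision)
462 -> bucket 4 (collision)
261 -> bucket 12
Final buckets:
0: .
1: 370
2: .
3: .
4: 670 -> 787 -> 462
5: .
6: .
7: .
8: .
9: .
10: .
11: .
12: 261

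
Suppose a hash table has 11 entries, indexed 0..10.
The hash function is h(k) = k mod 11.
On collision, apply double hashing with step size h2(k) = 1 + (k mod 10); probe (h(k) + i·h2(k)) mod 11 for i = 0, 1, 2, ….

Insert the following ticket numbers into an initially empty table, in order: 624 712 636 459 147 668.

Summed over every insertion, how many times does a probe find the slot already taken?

3

624 hashes to 8; slot 8 is free => place at 8.
712 hashes to 8, h2=3; 8 taken => place at 0.
636 hashes to 9; slot 9 is free => place at 9.
459 hashes to 8, h2=10; 8 taken => place at 7.
147 hashes to 4; slot 4 is free => place at 4.
668 hashes to 8, h2=9; 8 taken => place at 6.
Table: [712, —, —, —, 147, —, 668, 459, 624, 636, —]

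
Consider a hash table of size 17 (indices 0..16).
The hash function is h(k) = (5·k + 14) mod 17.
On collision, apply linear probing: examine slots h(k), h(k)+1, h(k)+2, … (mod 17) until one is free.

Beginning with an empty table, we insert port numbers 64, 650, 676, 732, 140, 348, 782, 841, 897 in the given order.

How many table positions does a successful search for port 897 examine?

3

64: h=11 → slot 11
650: h=0 → slot 0
676: h=11, probe 11,12 → slot 12
732: h=2 → slot 2
140: h=0, probe 0,1 → slot 1
348: h=3 → slot 3
782: h=14 → slot 14
841: h=3, probe 3,4 → slot 4
897: h=11, probe 11,12,13 → slot 13
Table: [650, 140, 732, 348, 841, —, —, —, —, —, —, 64, 676, 897, 782, —, —]
Lookup 897: h=11, probe 11,12,13 → found at 13.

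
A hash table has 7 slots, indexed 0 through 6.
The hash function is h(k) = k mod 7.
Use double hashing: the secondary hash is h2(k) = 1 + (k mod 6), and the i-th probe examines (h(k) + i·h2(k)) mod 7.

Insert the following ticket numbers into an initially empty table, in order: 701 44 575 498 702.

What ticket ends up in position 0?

Insert 701: h=1, slot 1 empty => index 1.
Insert 44: h=2, slot 2 empty => index 2.
Insert 575: h=1, h2=6, slot 1 occupied => index 0.
Insert 498: h=1, h2=1, slots 1,2 occupied => index 3.
Insert 702: h=2, h2=1, slots 2,3 occupied => index 4.
Table: [575, 701, 44, 498, 702, _, _]

575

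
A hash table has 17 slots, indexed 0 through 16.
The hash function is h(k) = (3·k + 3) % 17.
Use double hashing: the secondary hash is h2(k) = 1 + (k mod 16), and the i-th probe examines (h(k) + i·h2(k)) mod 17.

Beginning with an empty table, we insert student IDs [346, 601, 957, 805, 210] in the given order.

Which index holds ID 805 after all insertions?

10

346 hashes to 4; slot 4 is free → place at 4.
601 hashes to 4, h2=10; 4 taken → place at 14.
957 hashes to 1; slot 1 is free → place at 1.
805 hashes to 4, h2=6; 4 taken → place at 10.
210 hashes to 4, h2=3; 4 taken → place at 7.
Table: [∅, 957, ∅, ∅, 346, ∅, ∅, 210, ∅, ∅, 805, ∅, ∅, ∅, 601, ∅, ∅]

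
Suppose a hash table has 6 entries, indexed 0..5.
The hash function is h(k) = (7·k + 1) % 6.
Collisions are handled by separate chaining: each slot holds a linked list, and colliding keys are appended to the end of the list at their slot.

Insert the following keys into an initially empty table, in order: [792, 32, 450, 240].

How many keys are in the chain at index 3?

792 → bucket 1
32 → bucket 3
450 → bucket 1 (collision)
240 → bucket 1 (collision)
Final buckets:
0: ∅
1: 792 -> 450 -> 240
2: ∅
3: 32
4: ∅
5: ∅

1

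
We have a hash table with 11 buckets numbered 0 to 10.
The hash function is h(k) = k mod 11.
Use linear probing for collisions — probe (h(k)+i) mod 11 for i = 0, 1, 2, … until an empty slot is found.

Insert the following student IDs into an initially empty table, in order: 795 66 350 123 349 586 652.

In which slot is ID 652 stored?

795 hashes to 3; slot 3 is free -> place at 3.
66 hashes to 0; slot 0 is free -> place at 0.
350 hashes to 9; slot 9 is free -> place at 9.
123 hashes to 2; slot 2 is free -> place at 2.
349 hashes to 8; slot 8 is free -> place at 8.
586 hashes to 3; 3 taken -> place at 4.
652 hashes to 3; 3,4 taken -> place at 5.
Table: [66, ., 123, 795, 586, 652, ., ., 349, 350, .]

5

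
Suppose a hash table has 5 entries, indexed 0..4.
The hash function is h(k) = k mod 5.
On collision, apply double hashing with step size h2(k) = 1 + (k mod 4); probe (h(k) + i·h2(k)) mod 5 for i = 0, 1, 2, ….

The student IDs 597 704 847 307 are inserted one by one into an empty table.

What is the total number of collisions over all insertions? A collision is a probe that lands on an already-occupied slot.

3

Insert 597: h=2, slot 2 empty -> index 2.
Insert 704: h=4, slot 4 empty -> index 4.
Insert 847: h=2, h2=4, slot 2 occupied -> index 1.
Insert 307: h=2, h2=4, slots 2,1 occupied -> index 0.
Table: [307, 847, 597, —, 704]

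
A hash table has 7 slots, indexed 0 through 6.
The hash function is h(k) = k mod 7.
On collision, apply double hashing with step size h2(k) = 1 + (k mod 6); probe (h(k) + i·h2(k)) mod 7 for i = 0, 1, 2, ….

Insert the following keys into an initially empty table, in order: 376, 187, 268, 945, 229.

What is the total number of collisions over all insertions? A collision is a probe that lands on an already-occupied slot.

6

Insert 376: h=5, slot 5 empty → index 5.
Insert 187: h=5, h2=2, slot 5 occupied → index 0.
Insert 268: h=2, slot 2 empty → index 2.
Insert 945: h=0, h2=4, slot 0 occupied → index 4.
Insert 229: h=5, h2=2, slots 5,0,2,4 occupied → index 6.
Table: [187, ., 268, ., 945, 376, 229]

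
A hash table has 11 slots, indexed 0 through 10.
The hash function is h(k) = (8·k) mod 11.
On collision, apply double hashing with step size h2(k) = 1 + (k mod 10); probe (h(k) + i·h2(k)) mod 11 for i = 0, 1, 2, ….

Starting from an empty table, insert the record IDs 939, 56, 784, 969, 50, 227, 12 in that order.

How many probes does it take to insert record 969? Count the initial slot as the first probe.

2

939 hashes to 10; slot 10 is free => place at 10.
56 hashes to 8; slot 8 is free => place at 8.
784 hashes to 2; slot 2 is free => place at 2.
969 hashes to 8, h2=10; 8 taken => place at 7.
50 hashes to 4; slot 4 is free => place at 4.
227 hashes to 1; slot 1 is free => place at 1.
12 hashes to 8, h2=3; 8 taken => place at 0.
Table: [12, 227, 784, —, 50, —, —, 969, 56, —, 939]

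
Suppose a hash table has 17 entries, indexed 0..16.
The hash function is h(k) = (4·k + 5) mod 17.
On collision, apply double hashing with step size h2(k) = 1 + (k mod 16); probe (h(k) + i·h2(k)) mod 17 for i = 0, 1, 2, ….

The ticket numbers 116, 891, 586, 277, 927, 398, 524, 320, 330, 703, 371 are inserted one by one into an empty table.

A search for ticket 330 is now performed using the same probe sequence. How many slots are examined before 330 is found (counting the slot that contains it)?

3

116 hashes to 10; slot 10 is free -> place at 10.
891 hashes to 16; slot 16 is free -> place at 16.
586 hashes to 3; slot 3 is free -> place at 3.
277 hashes to 8; slot 8 is free -> place at 8.
927 hashes to 7; slot 7 is free -> place at 7.
398 hashes to 16, h2=15; 16 taken -> place at 14.
524 hashes to 10, h2=13; 10 taken -> place at 6.
320 hashes to 10, h2=1; 10 taken -> place at 11.
330 hashes to 16, h2=11; 16,10 taken -> place at 4.
703 hashes to 12; slot 12 is free -> place at 12.
371 hashes to 10, h2=4; 10,14 taken -> place at 1.
Table: [_, 371, _, 586, 330, _, 524, 927, 277, _, 116, 320, 703, _, 398, _, 891]
Lookup 330: h=16, h2=11, probe 16,10,4 → found at 4.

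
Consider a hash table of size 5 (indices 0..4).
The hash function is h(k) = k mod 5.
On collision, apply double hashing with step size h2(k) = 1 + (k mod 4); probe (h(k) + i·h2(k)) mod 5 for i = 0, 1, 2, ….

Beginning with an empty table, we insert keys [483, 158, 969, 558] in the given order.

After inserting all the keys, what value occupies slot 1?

Insert 483: h=3, slot 3 empty => index 3.
Insert 158: h=3, h2=3, slot 3 occupied => index 1.
Insert 969: h=4, slot 4 empty => index 4.
Insert 558: h=3, h2=3, slots 3,1,4 occupied => index 2.
Table: [_, 158, 558, 483, 969]

158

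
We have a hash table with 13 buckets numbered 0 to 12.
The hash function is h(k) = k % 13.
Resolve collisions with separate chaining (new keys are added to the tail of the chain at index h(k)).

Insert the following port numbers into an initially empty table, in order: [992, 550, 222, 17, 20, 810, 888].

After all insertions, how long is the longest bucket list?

5

992 -> bucket 4
550 -> bucket 4 (collision)
222 -> bucket 1
17 -> bucket 4 (collision)
20 -> bucket 7
810 -> bucket 4 (collision)
888 -> bucket 4 (collision)
Final buckets:
0: —
1: 222
2: —
3: —
4: 992 -> 550 -> 17 -> 810 -> 888
5: —
6: —
7: 20
8: —
9: —
10: —
11: —
12: —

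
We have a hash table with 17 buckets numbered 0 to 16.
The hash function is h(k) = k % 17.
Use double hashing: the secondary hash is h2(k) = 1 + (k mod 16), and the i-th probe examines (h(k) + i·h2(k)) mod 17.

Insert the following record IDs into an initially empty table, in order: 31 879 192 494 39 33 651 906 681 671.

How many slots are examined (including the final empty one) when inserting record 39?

31: h=14 -> slot 14
879: h=12 -> slot 12
192: h=5 -> slot 5
494: h=1 -> slot 1
39: h=5, h2=8, probe 5,13 -> slot 13
33: h=16 -> slot 16
651: h=5, h2=12, probe 5,0 -> slot 0
906: h=5, h2=11, probe 5,16,10 -> slot 10
681: h=1, h2=10, probe 1,11 -> slot 11
671: h=8 -> slot 8
Table: [651, 494, —, —, —, 192, —, —, 671, —, 906, 681, 879, 39, 31, —, 33]

2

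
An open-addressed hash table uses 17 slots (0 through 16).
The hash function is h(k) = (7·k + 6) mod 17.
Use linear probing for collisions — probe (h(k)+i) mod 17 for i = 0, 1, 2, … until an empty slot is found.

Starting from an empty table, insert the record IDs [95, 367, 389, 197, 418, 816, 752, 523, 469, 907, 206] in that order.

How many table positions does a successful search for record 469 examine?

95: h=8 => slot 8
367: h=8, probe 8,9 => slot 9
389: h=9, probe 9,10 => slot 10
197: h=8, probe 8,9,10,11 => slot 11
418: h=8, probe 8,9,10,11,12 => slot 12
816: h=6 => slot 6
752: h=0 => slot 0
523: h=12, probe 12,13 => slot 13
469: h=8, probe 8,9,10,11,12,13,14 => slot 14
907: h=14, probe 14,15 => slot 15
206: h=3 => slot 3
Table: [752, —, —, 206, —, —, 816, —, 95, 367, 389, 197, 418, 523, 469, 907, —]
Lookup 469: h=8, probe 8,9,10,11,12,13,14 → found at 14.

7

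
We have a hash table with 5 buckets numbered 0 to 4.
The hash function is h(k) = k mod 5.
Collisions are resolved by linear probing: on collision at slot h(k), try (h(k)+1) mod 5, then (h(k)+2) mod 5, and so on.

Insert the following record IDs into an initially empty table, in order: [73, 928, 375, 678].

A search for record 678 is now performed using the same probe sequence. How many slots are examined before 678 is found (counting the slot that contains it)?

Insert 73: h=3, slot 3 empty -> index 3.
Insert 928: h=3, slot 3 occupied -> index 4.
Insert 375: h=0, slot 0 empty -> index 0.
Insert 678: h=3, slots 3,4,0 occupied -> index 1.
Table: [375, 678, -, 73, 928]
Lookup 678: h=3, probe 3,4,0,1 → found at 1.

4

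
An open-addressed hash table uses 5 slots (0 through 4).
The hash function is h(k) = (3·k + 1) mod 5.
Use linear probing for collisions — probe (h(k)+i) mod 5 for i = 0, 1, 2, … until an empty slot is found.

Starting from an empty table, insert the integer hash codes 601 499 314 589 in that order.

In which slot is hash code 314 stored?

0

601 hashes to 4; slot 4 is free → place at 4.
499 hashes to 3; slot 3 is free → place at 3.
314 hashes to 3; 3,4 taken → place at 0.
589 hashes to 3; 3,4,0 taken → place at 1.
Table: [314, 589, ∅, 499, 601]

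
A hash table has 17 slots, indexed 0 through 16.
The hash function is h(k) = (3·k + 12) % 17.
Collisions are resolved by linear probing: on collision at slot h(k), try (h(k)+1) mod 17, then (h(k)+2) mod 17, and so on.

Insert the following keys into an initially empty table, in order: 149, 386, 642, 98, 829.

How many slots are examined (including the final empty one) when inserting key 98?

3

149: h=0 -> slot 0
386: h=14 -> slot 14
642: h=0, probe 0,1 -> slot 1
98: h=0, probe 0,1,2 -> slot 2
829: h=0, probe 0,1,2,3 -> slot 3
Table: [149, 642, 98, 829, ∅, ∅, ∅, ∅, ∅, ∅, ∅, ∅, ∅, ∅, 386, ∅, ∅]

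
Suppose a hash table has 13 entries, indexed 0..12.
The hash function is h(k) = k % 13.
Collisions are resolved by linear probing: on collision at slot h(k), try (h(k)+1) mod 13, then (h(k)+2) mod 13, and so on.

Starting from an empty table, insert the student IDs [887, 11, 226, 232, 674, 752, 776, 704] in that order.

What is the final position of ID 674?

Insert 887: h=3, slot 3 empty => index 3.
Insert 11: h=11, slot 11 empty => index 11.
Insert 226: h=5, slot 5 empty => index 5.
Insert 232: h=11, slot 11 occupied => index 12.
Insert 674: h=11, slots 11,12 occupied => index 0.
Insert 752: h=11, slots 11,12,0 occupied => index 1.
Insert 776: h=9, slot 9 empty => index 9.
Insert 704: h=2, slot 2 empty => index 2.
Table: [674, 752, 704, 887, -, 226, -, -, -, 776, -, 11, 232]

0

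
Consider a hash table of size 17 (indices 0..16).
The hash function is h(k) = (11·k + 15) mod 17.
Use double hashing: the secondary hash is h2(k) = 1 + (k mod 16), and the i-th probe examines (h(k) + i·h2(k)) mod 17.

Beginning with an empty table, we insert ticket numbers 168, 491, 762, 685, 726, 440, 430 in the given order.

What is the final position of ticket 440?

168: h=10 -> slot 10
491: h=10, h2=12, probe 10,5 -> slot 5
762: h=16 -> slot 16
685: h=2 -> slot 2
726: h=11 -> slot 11
440: h=10, h2=9, probe 10,2,11,3 -> slot 3
430: h=2, h2=15, probe 2,0 -> slot 0
Table: [430, -, 685, 440, -, 491, -, -, -, -, 168, 726, -, -, -, -, 762]

3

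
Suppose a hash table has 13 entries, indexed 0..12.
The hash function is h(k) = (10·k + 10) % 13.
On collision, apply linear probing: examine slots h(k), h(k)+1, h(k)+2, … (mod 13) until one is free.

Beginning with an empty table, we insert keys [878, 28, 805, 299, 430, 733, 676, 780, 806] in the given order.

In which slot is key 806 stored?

878 hashes to 2; slot 2 is free => place at 2.
28 hashes to 4; slot 4 is free => place at 4.
805 hashes to 0; slot 0 is free => place at 0.
299 hashes to 10; slot 10 is free => place at 10.
430 hashes to 7; slot 7 is free => place at 7.
733 hashes to 8; slot 8 is free => place at 8.
676 hashes to 10; 10 taken => place at 11.
780 hashes to 10; 10,11 taken => place at 12.
806 hashes to 10; 10,11,12,0 taken => place at 1.
Table: [805, 806, 878, ∅, 28, ∅, ∅, 430, 733, ∅, 299, 676, 780]

1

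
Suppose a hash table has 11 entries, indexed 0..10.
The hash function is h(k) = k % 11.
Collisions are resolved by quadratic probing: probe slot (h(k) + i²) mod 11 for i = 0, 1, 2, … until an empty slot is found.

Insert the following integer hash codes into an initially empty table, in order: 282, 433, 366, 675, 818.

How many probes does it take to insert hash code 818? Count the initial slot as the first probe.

Insert 282: h=7, slot 7 empty => index 7.
Insert 433: h=4, slot 4 empty => index 4.
Insert 366: h=3, slot 3 empty => index 3.
Insert 675: h=4, slot 4 occupied => index 5.
Insert 818: h=4, slots 4,5 occupied => index 8.
Table: [-, -, -, 366, 433, 675, -, 282, 818, -, -]

3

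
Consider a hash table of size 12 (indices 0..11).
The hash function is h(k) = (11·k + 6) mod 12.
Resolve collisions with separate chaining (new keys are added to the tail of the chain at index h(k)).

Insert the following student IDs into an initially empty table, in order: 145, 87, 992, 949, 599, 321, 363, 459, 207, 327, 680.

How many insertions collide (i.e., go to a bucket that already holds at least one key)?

6

Insert 145: h=5, bucket 5 empty -> new chain.
Insert 87: h=3, bucket 3 empty -> new chain.
Insert 992: h=10, bucket 10 empty -> new chain.
Insert 949: h=5, bucket 5 nonempty -> append to chain.
Insert 599: h=7, bucket 7 empty -> new chain.
Insert 321: h=9, bucket 9 empty -> new chain.
Insert 363: h=3, bucket 3 nonempty -> append to chain.
Insert 459: h=3, bucket 3 nonempty -> append to chain.
Insert 207: h=3, bucket 3 nonempty -> append to chain.
Insert 327: h=3, bucket 3 nonempty -> append to chain.
Insert 680: h=10, bucket 10 nonempty -> append to chain.
Final buckets:
0: ∅
1: ∅
2: ∅
3: 87 -> 363 -> 459 -> 207 -> 327
4: ∅
5: 145 -> 949
6: ∅
7: 599
8: ∅
9: 321
10: 992 -> 680
11: ∅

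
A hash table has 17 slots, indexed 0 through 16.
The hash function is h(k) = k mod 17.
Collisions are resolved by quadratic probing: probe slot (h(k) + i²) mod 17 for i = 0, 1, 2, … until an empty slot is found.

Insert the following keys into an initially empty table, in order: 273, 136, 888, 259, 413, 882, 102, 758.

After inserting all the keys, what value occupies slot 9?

Insert 273: h=1, slot 1 empty => index 1.
Insert 136: h=0, slot 0 empty => index 0.
Insert 888: h=4, slot 4 empty => index 4.
Insert 259: h=4, slot 4 occupied => index 5.
Insert 413: h=5, slot 5 occupied => index 6.
Insert 882: h=15, slot 15 empty => index 15.
Insert 102: h=0, slots 0,1,4 occupied => index 9.
Insert 758: h=10, slot 10 empty => index 10.
Table: [136, 273, _, _, 888, 259, 413, _, _, 102, 758, _, _, _, _, 882, _]

102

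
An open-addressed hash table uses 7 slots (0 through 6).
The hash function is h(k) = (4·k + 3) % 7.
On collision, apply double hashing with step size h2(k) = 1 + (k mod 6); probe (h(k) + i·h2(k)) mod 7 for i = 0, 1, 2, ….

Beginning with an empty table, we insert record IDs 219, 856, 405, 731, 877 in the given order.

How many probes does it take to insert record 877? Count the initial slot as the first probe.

219 hashes to 4; slot 4 is free -> place at 4.
856 hashes to 4, h2=5; 4 taken -> place at 2.
405 hashes to 6; slot 6 is free -> place at 6.
731 hashes to 1; slot 1 is free -> place at 1.
877 hashes to 4, h2=2; 4,6,1 taken -> place at 3.
Table: [_, 731, 856, 877, 219, _, 405]

4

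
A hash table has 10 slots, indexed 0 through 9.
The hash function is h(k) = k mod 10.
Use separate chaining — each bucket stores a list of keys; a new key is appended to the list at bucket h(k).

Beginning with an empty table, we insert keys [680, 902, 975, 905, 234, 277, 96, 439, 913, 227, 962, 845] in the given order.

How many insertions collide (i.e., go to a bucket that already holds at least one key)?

680 → bucket 0
902 → bucket 2
975 → bucket 5
905 → bucket 5 (collision)
234 → bucket 4
277 → bucket 7
96 → bucket 6
439 → bucket 9
913 → bucket 3
227 → bucket 7 (collision)
962 → bucket 2 (collision)
845 → bucket 5 (collision)
Final buckets:
0: 680
1: ∅
2: 902 -> 962
3: 913
4: 234
5: 975 -> 905 -> 845
6: 96
7: 277 -> 227
8: ∅
9: 439

4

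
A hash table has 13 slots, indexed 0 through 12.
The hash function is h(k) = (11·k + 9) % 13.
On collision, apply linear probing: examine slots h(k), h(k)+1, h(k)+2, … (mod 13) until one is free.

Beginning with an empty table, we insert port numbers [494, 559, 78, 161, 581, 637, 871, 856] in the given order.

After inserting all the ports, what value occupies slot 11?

78

Insert 494: h=9, slot 9 empty -> index 9.
Insert 559: h=9, slot 9 occupied -> index 10.
Insert 78: h=9, slots 9,10 occupied -> index 11.
Insert 161: h=12, slot 12 empty -> index 12.
Insert 581: h=4, slot 4 empty -> index 4.
Insert 637: h=9, slots 9,10,11,12 occupied -> index 0.
Insert 871: h=9, slots 9,10,11,12,0 occupied -> index 1.
Insert 856: h=0, slots 0,1 occupied -> index 2.
Table: [637, 871, 856, -, 581, -, -, -, -, 494, 559, 78, 161]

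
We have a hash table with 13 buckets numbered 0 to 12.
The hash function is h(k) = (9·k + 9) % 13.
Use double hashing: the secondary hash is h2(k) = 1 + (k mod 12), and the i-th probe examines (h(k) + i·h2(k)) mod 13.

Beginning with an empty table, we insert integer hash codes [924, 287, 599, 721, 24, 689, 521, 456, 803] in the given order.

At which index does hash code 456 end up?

7

924 hashes to 5; slot 5 is free -> place at 5.
287 hashes to 5, h2=12; 5 taken -> place at 4.
599 hashes to 5, h2=12; 5,4 taken -> place at 3.
721 hashes to 11; slot 11 is free -> place at 11.
24 hashes to 4, h2=1; 4,5 taken -> place at 6.
689 hashes to 9; slot 9 is free -> place at 9.
521 hashes to 5, h2=6; 5,11,4 taken -> place at 10.
456 hashes to 5, h2=1; 5,6 taken -> place at 7.
803 hashes to 8; slot 8 is free -> place at 8.
Table: [—, —, —, 599, 287, 924, 24, 456, 803, 689, 521, 721, —]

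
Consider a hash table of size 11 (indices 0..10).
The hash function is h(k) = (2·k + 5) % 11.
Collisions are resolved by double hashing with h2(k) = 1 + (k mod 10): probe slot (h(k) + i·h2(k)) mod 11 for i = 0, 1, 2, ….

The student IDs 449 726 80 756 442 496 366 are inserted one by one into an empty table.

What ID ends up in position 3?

Insert 449: h=1, slot 1 empty -> index 1.
Insert 726: h=5, slot 5 empty -> index 5.
Insert 80: h=0, slot 0 empty -> index 0.
Insert 756: h=10, slot 10 empty -> index 10.
Insert 442: h=9, slot 9 empty -> index 9.
Insert 496: h=7, slot 7 empty -> index 7.
Insert 366: h=0, h2=7, slots 0,7 occupied -> index 3.
Table: [80, 449, ∅, 366, ∅, 726, ∅, 496, ∅, 442, 756]

366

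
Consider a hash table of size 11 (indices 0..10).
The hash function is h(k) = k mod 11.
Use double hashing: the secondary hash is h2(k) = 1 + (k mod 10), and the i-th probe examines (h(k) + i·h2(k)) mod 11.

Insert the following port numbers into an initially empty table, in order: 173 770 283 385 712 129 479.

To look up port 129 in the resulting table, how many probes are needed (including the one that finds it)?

2

173: h=8 → slot 8
770: h=0 → slot 0
283: h=8, h2=4, probe 8,1 → slot 1
385: h=0, h2=6, probe 0,6 → slot 6
712: h=8, h2=3, probe 8,0,3 → slot 3
129: h=8, h2=10, probe 8,7 → slot 7
479: h=6, h2=10, probe 6,5 → slot 5
Table: [770, 283, ., 712, ., 479, 385, 129, 173, ., .]
Lookup 129: h=8, h2=10, probe 8,7 → found at 7.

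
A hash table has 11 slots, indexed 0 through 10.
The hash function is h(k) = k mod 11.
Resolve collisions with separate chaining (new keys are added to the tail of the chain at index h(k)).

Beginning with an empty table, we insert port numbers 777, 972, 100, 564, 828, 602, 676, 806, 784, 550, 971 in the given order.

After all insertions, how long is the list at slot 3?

5

777 → bucket 7
972 → bucket 4
100 → bucket 1
564 → bucket 3
828 → bucket 3 (collision)
602 → bucket 8
676 → bucket 5
806 → bucket 3 (collision)
784 → bucket 3 (collision)
550 → bucket 0
971 → bucket 3 (collision)
Final buckets:
0: 550
1: 100
2: .
3: 564 -> 828 -> 806 -> 784 -> 971
4: 972
5: 676
6: .
7: 777
8: 602
9: .
10: .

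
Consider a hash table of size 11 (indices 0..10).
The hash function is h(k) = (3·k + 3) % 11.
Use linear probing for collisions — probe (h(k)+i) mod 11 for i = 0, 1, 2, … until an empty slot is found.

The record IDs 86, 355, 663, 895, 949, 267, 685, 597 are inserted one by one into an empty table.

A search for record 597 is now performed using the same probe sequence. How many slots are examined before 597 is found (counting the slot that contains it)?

7

86 hashes to 8; slot 8 is free => place at 8.
355 hashes to 1; slot 1 is free => place at 1.
663 hashes to 1; 1 taken => place at 2.
895 hashes to 4; slot 4 is free => place at 4.
949 hashes to 1; 1,2 taken => place at 3.
267 hashes to 1; 1,2,3,4 taken => place at 5.
685 hashes to 1; 1,2,3,4,5 taken => place at 6.
597 hashes to 1; 1,2,3,4,5,6 taken => place at 7.
Table: [-, 355, 663, 949, 895, 267, 685, 597, 86, -, -]
Lookup 597: h=1, probe 1,2,3,4,5,6,7 → found at 7.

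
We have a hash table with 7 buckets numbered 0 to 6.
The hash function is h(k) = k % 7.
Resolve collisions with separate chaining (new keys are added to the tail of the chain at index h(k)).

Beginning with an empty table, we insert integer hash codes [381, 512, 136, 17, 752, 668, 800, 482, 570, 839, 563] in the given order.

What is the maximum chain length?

381 -> bucket 3
512 -> bucket 1
136 -> bucket 3 (collision)
17 -> bucket 3 (collision)
752 -> bucket 3 (collision)
668 -> bucket 3 (collision)
800 -> bucket 2
482 -> bucket 6
570 -> bucket 3 (collision)
839 -> bucket 6 (collision)
563 -> bucket 3 (collision)
Final buckets:
0: .
1: 512
2: 800
3: 381 -> 136 -> 17 -> 752 -> 668 -> 570 -> 563
4: .
5: .
6: 482 -> 839

7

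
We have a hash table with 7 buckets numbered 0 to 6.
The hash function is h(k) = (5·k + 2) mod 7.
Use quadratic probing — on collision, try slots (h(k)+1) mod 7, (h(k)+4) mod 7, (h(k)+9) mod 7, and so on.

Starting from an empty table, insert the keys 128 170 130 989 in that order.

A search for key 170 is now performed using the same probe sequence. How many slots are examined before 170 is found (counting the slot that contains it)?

128: h=5 -> slot 5
170: h=5, probe 5,6 -> slot 6
130: h=1 -> slot 1
989: h=5, probe 5,6,2 -> slot 2
Table: [-, 130, 989, -, -, 128, 170]
Lookup 170: h=5, probe 5,6 → found at 6.

2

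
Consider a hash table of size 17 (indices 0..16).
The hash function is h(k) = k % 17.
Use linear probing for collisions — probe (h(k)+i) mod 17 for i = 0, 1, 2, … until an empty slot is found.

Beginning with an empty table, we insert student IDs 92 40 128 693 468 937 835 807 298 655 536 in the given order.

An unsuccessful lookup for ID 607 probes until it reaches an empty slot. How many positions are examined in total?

4

92: h=7 → slot 7
40: h=6 → slot 6
128: h=9 → slot 9
693: h=13 → slot 13
468: h=9, probe 9,10 → slot 10
937: h=2 → slot 2
835: h=2, probe 2,3 → slot 3
807: h=8 → slot 8
298: h=9, probe 9,10,11 → slot 11
655: h=9, probe 9,10,11,12 → slot 12
536: h=9, probe 9,10,11,12,13,14 → slot 14
Table: [∅, ∅, 937, 835, ∅, ∅, 40, 92, 807, 128, 468, 298, 655, 693, 536, ∅, ∅]
Lookup 607: h=12, probe 12,13,14,15 → slot 15 empty, not found.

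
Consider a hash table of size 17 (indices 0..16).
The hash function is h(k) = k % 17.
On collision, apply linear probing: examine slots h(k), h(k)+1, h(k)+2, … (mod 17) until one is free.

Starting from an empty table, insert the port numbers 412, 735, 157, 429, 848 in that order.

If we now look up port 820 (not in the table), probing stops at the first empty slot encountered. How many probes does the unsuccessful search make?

Insert 412: h=4, slot 4 empty => index 4.
Insert 735: h=4, slot 4 occupied => index 5.
Insert 157: h=4, slots 4,5 occupied => index 6.
Insert 429: h=4, slots 4,5,6 occupied => index 7.
Insert 848: h=15, slot 15 empty => index 15.
Table: [-, -, -, -, 412, 735, 157, 429, -, -, -, -, -, -, -, 848, -]
Lookup 820: h=4, probe 4,5,6,7,8 → slot 8 empty, not found.

5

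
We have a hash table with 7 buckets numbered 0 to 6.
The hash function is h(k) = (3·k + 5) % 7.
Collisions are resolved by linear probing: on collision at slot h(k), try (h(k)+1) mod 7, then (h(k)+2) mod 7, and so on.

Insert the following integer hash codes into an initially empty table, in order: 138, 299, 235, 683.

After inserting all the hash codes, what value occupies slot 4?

138: h=6 → slot 6
299: h=6, probe 6,0 → slot 0
235: h=3 → slot 3
683: h=3, probe 3,4 → slot 4
Table: [299, —, —, 235, 683, —, 138]

683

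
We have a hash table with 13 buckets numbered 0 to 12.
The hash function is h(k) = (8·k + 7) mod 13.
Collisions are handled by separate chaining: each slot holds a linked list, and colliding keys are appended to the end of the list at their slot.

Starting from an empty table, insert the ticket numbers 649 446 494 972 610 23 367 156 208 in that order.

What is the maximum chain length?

Insert 649: h=12, bucket 12 empty -> new chain.
Insert 446: h=0, bucket 0 empty -> new chain.
Insert 494: h=7, bucket 7 empty -> new chain.
Insert 972: h=9, bucket 9 empty -> new chain.
Insert 610: h=12, bucket 12 nonempty -> append to chain.
Insert 23: h=9, bucket 9 nonempty -> append to chain.
Insert 367: h=5, bucket 5 empty -> new chain.
Insert 156: h=7, bucket 7 nonempty -> append to chain.
Insert 208: h=7, bucket 7 nonempty -> append to chain.
Final buckets:
0: 446
1: ∅
2: ∅
3: ∅
4: ∅
5: 367
6: ∅
7: 494 -> 156 -> 208
8: ∅
9: 972 -> 23
10: ∅
11: ∅
12: 649 -> 610

3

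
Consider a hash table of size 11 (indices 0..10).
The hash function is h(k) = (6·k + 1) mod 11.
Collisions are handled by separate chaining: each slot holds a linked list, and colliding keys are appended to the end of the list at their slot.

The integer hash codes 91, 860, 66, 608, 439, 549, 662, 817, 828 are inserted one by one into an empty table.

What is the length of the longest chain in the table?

91 → bucket 8
860 → bucket 2
66 → bucket 1
608 → bucket 8 (collision)
439 → bucket 6
549 → bucket 6 (collision)
662 → bucket 2 (collision)
817 → bucket 8 (collision)
828 → bucket 8 (collision)
Final buckets:
0: —
1: 66
2: 860 -> 662
3: —
4: —
5: —
6: 439 -> 549
7: —
8: 91 -> 608 -> 817 -> 828
9: —
10: —

4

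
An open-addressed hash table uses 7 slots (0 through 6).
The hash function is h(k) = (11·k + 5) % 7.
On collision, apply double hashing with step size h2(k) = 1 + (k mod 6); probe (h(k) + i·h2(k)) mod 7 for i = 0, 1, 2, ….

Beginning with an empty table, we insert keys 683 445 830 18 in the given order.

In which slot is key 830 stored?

3

683 hashes to 0; slot 0 is free => place at 0.
445 hashes to 0, h2=2; 0 taken => place at 2.
830 hashes to 0, h2=3; 0 taken => place at 3.
18 hashes to 0, h2=1; 0 taken => place at 1.
Table: [683, 18, 445, 830, _, _, _]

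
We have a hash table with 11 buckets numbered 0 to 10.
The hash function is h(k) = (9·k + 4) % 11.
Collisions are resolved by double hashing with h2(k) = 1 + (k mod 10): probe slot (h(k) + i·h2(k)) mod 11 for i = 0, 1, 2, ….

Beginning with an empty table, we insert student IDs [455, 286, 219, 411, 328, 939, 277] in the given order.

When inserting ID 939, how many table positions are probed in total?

3

455 hashes to 7; slot 7 is free -> place at 7.
286 hashes to 4; slot 4 is free -> place at 4.
219 hashes to 6; slot 6 is free -> place at 6.
411 hashes to 7, h2=2; 7 taken -> place at 9.
328 hashes to 8; slot 8 is free -> place at 8.
939 hashes to 7, h2=10; 7,6 taken -> place at 5.
277 hashes to 0; slot 0 is free -> place at 0.
Table: [277, -, -, -, 286, 939, 219, 455, 328, 411, -]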